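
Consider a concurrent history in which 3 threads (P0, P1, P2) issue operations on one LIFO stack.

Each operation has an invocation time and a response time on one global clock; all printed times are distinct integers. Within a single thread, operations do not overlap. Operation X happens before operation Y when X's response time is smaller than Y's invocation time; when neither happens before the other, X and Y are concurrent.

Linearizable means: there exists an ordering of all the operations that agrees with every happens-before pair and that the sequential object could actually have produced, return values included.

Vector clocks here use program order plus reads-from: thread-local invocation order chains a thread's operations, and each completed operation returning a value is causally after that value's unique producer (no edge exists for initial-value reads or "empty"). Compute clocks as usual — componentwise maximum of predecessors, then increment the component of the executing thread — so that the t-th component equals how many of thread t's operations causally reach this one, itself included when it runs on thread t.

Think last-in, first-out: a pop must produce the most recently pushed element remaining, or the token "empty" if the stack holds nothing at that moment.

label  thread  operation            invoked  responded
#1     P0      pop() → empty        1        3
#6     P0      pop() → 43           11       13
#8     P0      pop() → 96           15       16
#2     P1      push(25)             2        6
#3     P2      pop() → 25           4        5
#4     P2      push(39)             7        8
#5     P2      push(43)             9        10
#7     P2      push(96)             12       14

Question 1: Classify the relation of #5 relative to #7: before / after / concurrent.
#5 spans [9,10], #7 spans [12,14]
resp(#5)=10 < inv(#7)=12

before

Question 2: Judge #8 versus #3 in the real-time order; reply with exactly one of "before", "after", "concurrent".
#8 spans [15,16], #3 spans [4,5]
resp(#3)=5 < inv(#8)=15

after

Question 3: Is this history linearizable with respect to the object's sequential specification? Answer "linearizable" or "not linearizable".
one valid linearization: #1, #2, #3, #4, #5, #6, #7, #8
step 1: #1 pop() → empty — stack <>
step 2: #2 push(25) — stack <25>
step 3: #3 pop() → 25 — stack <>
step 4: #4 push(39) — stack <39>
step 5: #5 push(43) — stack <39,43>
step 6: #6 pop() → 43 — stack <39>
step 7: #7 push(96) — stack <39,96>
step 8: #8 pop() → 96 — stack <39>

linearizable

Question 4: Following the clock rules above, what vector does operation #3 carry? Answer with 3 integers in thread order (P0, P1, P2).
no predecessors for #2 (invoked 2): P1 increments from zero → (0, 1, 0)
no predecessors for #1 (invoked 1): P0 increments from zero → (1, 0, 0)
from VC(#2)=(0, 1, 0), #3 (invoked 4) maxes components and bumps P2 → (0, 1, 1)
from VC(#3)=(0, 1, 1), #4 (invoked 7) maxes components and bumps P2 → (0, 1, 2)
from VC(#4)=(0, 1, 2), #5 (invoked 9) maxes components and bumps P2 → (0, 1, 3)
from VC(#5)=(0, 1, 3), #7 (invoked 12) maxes components and bumps P2 → (0, 1, 4)
from VC(#1)=(1, 0, 0), VC(#5)=(0, 1, 3), #6 (invoked 11) maxes components and bumps P0 → (2, 1, 3)
from VC(#6)=(2, 1, 3), VC(#7)=(0, 1, 4), #8 (invoked 15) maxes components and bumps P0 → (3, 1, 4)
target: VC(#3) = (0, 1, 1)

(0, 1, 1)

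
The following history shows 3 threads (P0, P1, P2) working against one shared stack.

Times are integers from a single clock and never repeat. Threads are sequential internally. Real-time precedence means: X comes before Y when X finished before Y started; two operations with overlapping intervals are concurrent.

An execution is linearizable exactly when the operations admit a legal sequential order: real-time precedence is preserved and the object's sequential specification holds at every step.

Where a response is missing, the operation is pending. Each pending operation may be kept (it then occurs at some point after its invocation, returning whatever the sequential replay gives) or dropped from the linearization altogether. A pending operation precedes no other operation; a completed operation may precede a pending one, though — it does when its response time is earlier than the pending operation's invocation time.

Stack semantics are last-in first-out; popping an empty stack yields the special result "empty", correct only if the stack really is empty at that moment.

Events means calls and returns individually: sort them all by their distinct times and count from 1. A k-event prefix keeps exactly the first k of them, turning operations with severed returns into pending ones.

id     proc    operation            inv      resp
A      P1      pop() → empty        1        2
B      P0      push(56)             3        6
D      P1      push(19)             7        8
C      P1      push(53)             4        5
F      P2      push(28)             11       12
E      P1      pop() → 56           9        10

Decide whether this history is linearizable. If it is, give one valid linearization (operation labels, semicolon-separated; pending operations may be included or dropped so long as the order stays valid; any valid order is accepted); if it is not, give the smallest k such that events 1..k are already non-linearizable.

not linearizable — minimal violating prefix: 10 events

through event 9 a valid linearization exists; event 10 (E responding at time 10) ends that
checked exhaustively: 2 real-time-consistent orders of 5 completed operations, zero legal stack replays
e.g. A, B, C, D, E: illegal at step 5, since E pop() → 56 cannot apply there
e.g. A, C, B, D, E: illegal at step 5, since E pop() → 56 cannot apply there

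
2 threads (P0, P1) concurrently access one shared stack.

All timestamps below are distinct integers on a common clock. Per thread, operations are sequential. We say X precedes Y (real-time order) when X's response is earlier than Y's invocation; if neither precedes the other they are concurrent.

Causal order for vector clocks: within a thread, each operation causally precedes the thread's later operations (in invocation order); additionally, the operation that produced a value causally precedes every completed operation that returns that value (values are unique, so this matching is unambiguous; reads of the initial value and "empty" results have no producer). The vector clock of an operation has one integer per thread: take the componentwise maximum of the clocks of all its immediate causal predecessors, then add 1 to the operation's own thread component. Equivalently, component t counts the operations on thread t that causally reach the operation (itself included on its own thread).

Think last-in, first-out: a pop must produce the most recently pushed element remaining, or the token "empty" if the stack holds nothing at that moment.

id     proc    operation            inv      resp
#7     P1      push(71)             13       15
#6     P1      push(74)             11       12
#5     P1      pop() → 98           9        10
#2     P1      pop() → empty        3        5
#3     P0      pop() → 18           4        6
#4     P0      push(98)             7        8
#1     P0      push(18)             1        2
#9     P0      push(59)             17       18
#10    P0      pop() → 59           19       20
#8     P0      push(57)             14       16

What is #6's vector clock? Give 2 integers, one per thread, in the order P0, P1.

(3, 3)

#2, invoked 3, has no incoming edges; only P1's bump applies → (0, 1)
#1, invoked 1, has no incoming edges; only P0's bump applies → (1, 0)
merge at #3 (invoked 4): VC(#1)=(1, 0), own-thread bump on P0 → (2, 0)
merge at #4 (invoked 7): VC(#3)=(2, 0), own-thread bump on P0 → (3, 0)
merge at #8 (invoked 14): VC(#4)=(3, 0), own-thread bump on P0 → (4, 0)
merge at #5 (invoked 9): VC(#2)=(0, 1), VC(#4)=(3, 0), own-thread bump on P1 → (3, 2)
merge at #9 (invoked 17): VC(#8)=(4, 0), own-thread bump on P0 → (5, 0)
merge at #6 (invoked 11): VC(#5)=(3, 2), own-thread bump on P1 → (3, 3)
merge at #10 (invoked 19): VC(#9)=(5, 0), own-thread bump on P0 → (6, 0)
merge at #7 (invoked 13): VC(#6)=(3, 3), own-thread bump on P1 → (3, 4)
target: VC(#6) = (3, 3)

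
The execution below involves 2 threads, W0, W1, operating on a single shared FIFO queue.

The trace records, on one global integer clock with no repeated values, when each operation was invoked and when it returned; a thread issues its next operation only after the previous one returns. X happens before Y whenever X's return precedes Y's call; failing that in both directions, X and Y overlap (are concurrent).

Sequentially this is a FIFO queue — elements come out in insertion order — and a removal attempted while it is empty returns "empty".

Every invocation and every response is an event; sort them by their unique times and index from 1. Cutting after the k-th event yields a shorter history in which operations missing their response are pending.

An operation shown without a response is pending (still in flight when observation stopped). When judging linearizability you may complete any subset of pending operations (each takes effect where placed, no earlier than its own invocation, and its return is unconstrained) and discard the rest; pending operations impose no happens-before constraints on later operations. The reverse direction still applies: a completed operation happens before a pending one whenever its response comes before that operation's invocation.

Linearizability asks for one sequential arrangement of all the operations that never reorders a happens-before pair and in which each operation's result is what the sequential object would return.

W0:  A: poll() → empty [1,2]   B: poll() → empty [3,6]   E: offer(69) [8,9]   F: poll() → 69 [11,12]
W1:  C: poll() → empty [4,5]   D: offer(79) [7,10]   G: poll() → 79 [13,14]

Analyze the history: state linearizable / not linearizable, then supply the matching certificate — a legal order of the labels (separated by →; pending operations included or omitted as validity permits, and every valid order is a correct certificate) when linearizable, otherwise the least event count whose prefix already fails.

step 1: A poll() → empty — queue <>
step 2: B poll() → empty — queue <>
step 3: C poll() → empty — queue <>
step 4: E offer(69) — queue <69>
step 5: D offer(79) — queue <69,79>
step 6: F poll() → 69 — queue <79>
step 7: G poll() → 79 — queue <>

linearizable — witness: A → B → C → E → D → F → G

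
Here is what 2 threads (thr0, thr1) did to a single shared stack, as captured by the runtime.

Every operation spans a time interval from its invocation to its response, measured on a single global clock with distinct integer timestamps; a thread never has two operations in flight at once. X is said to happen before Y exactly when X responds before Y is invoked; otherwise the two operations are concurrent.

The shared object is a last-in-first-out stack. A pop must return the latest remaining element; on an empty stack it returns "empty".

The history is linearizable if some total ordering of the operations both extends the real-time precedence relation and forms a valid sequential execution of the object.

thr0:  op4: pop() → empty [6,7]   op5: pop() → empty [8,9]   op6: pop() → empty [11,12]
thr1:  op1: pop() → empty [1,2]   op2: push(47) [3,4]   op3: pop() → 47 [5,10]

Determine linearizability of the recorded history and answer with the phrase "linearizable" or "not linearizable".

a witness: op1, op2, op3, op4, op5, op6
1. op1 pop() → empty, leaving stack <>
2. op2 push(47), leaving stack <47>
3. op3 pop() → 47, leaving stack <>
4. op4 pop() → empty, leaving stack <>
5. op5 pop() → empty, leaving stack <>
6. op6 pop() → empty, leaving stack <>

linearizable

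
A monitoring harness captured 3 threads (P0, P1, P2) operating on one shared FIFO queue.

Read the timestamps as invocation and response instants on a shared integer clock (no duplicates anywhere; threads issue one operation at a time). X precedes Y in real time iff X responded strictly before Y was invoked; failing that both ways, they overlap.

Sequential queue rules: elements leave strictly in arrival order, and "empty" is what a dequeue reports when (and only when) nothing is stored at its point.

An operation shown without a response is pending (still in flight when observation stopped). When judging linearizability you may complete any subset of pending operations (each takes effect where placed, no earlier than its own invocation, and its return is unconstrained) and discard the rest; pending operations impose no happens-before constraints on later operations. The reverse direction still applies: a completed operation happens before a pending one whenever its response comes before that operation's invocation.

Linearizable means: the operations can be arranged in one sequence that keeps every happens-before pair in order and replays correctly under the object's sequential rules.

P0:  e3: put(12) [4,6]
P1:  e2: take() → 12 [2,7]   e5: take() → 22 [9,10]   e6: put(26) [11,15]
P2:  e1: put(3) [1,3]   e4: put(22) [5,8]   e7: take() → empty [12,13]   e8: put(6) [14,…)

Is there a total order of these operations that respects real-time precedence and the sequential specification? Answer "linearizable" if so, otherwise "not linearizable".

not linearizable

prefix check: 1..6 passes, 1..7 fails once e2's time-7 response joins
real-time-consistent orders of the 3 completed operations: 3 — all fail the FIFO queue replay
including or dropping the 1 pending operation (e4) in any combination fails
sample order e1, e2, e3 (pending dropped) stalls at step 2 — e2 take() → 12 has no legal effect
sample order e1, e3, e2 (pending dropped) stalls at step 3 — e2 take() → 12 has no legal effect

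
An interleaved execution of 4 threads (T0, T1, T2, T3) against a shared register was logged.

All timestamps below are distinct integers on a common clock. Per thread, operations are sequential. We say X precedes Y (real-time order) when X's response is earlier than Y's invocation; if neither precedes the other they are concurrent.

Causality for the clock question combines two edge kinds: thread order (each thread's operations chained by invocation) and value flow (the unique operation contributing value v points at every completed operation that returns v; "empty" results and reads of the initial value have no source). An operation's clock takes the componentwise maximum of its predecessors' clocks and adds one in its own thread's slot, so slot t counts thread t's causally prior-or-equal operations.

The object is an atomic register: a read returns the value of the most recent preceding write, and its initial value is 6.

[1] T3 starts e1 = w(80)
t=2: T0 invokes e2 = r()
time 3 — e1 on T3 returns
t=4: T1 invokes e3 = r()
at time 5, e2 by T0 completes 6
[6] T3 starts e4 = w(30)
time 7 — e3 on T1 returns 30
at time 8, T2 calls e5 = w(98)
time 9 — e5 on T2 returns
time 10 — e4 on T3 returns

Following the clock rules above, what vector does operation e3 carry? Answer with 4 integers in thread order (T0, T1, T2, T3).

(0, 1, 0, 2)

e1, invoked 1, has no incoming edges; only T3's bump applies → (0, 0, 0, 1)
e5, invoked 8, has no incoming edges; only T2's bump applies → (0, 0, 1, 0)
e2, invoked 2, has no incoming edges; only T0's bump applies → (1, 0, 0, 0)
e4 (invocation 6): componentwise max over VC(e1)=(0, 0, 0, 1), +1 at T3, giving (0, 0, 0, 2)
e3 (invocation 4): componentwise max over VC(e4)=(0, 0, 0, 2), +1 at T1, giving (0, 1, 0, 2)
target: VC(e3) = (0, 1, 0, 2)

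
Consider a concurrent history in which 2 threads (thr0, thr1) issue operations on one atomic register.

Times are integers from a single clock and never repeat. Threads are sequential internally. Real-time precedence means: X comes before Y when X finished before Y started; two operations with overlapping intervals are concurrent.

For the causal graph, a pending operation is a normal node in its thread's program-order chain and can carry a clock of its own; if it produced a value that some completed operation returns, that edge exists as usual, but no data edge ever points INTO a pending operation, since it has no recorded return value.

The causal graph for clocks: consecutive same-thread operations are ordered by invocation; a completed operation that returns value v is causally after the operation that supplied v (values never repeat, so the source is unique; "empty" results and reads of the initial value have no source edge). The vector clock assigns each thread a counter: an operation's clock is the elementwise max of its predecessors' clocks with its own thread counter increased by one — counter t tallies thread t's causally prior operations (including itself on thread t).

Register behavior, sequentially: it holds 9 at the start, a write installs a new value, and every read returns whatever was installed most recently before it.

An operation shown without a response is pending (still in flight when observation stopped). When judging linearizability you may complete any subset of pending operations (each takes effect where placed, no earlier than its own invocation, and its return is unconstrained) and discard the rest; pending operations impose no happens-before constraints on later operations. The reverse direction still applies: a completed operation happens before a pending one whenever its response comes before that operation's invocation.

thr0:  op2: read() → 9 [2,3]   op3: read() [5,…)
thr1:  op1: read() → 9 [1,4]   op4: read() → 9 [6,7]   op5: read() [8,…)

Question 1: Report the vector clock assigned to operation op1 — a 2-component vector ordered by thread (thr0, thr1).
(0, 1)

root op op1, invoked 1: fresh clock plus thr1's own tick → (0, 1)
root op op2, invoked 2: fresh clock plus thr0's own tick → (1, 0)
op4 (invocation 6): componentwise max over VC(op1)=(0, 1), +1 at thr1, giving (0, 2)
op3 (invocation 5): componentwise max over VC(op2)=(1, 0), +1 at thr0, giving (2, 0)
op5 (invocation 8): componentwise max over VC(op4)=(0, 2), +1 at thr1, giving (0, 3)
target: VC(op1) = (0, 1)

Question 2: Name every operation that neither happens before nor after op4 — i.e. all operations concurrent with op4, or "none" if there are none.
op3

op4 spans [6,7]: anything still running between times 6 and 7 counts as concurrent
op1 [1,4]: before
op2 [2,3]: before
op3 [5,…): concurrent
op5 [8,…): after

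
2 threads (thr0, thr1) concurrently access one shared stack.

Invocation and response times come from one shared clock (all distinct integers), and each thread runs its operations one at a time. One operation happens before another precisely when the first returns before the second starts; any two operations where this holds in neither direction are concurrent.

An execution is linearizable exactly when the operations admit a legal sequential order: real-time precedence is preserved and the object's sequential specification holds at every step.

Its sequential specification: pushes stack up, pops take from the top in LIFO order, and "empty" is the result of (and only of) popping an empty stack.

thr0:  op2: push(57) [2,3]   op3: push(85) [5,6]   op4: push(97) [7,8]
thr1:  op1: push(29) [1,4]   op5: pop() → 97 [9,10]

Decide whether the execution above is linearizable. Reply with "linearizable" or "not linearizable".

witness order: op1, op2, op3, op4, op5
1. op1 push(29), leaving stack <29>
2. op2 push(57), leaving stack <29,57>
3. op3 push(85), leaving stack <29,57,85>
4. op4 push(97), leaving stack <29,57,85,97>
5. op5 pop() → 97, leaving stack <29,57,85>

linearizable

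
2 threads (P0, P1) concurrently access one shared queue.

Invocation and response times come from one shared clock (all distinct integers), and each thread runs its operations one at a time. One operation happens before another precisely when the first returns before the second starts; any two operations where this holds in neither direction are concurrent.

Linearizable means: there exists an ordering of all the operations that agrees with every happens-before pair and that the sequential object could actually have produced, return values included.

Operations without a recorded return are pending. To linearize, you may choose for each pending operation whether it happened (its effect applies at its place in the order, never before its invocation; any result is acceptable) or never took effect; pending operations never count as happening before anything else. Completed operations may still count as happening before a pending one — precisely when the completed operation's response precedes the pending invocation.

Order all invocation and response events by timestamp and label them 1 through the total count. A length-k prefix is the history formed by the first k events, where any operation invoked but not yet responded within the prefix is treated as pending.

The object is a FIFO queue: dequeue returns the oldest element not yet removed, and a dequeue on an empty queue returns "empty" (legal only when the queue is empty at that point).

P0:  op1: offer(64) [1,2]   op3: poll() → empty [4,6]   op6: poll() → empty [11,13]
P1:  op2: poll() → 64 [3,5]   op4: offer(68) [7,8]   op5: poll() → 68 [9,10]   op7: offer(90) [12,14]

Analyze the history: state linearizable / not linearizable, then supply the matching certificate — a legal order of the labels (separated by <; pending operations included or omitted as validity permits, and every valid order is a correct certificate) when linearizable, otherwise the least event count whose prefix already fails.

linearizable — witness: op1 < op2 < op3 < op4 < op5 < op6 < op7

step 1: op1 offer(64) — queue <64>
step 2: op2 poll() → 64 — queue <>
step 3: op3 poll() → empty — queue <>
step 4: op4 offer(68) — queue <68>
step 5: op5 poll() → 68 — queue <>
step 6: op6 poll() → empty — queue <>
step 7: op7 offer(90) — queue <90>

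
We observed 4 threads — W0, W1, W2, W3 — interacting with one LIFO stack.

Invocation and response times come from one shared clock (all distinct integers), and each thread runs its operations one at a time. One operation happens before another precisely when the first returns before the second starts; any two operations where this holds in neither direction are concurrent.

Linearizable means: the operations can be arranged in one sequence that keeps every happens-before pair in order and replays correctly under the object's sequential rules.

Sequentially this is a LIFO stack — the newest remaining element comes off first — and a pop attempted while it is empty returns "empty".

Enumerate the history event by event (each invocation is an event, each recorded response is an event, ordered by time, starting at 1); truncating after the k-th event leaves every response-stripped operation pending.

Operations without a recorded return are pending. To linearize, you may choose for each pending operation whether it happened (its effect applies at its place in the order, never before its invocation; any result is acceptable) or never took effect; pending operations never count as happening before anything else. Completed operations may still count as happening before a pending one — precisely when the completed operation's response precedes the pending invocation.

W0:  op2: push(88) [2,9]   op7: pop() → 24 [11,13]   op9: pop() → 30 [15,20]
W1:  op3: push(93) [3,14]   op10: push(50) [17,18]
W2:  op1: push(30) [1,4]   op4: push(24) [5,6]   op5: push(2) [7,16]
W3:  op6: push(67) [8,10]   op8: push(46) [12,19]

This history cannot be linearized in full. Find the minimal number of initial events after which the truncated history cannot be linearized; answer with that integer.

13

events 1..12 are linearizable; a witness order is op1, op2, op3, op4, op5, op6:
1. op1 push(30), leaving stack <30>
2. op2 push(88), leaving stack <30,88>
3. op3 push(93) (pending, included), leaving stack <30,88,93>
4. op4 push(24), leaving stack <30,88,93,24>
5. op5 push(2) (pending, included), leaving stack <30,88,93,24,2>
6. op6 push(67), leaving stack <30,88,93,24,2,67>
at event 13 (op7's time-13 response) nothing linearizes any more
no escape via the 3 pending operations (op3, op5, op8): every completion choice fails
take op1, op2, op4, op6, op7 (pending dropped): step 5 already fails, because op7 pop() → 24 cannot occur there
take op1, op4, op2, op6, op7 (pending dropped): step 5 already fails, because op7 pop() → 24 cannot occur there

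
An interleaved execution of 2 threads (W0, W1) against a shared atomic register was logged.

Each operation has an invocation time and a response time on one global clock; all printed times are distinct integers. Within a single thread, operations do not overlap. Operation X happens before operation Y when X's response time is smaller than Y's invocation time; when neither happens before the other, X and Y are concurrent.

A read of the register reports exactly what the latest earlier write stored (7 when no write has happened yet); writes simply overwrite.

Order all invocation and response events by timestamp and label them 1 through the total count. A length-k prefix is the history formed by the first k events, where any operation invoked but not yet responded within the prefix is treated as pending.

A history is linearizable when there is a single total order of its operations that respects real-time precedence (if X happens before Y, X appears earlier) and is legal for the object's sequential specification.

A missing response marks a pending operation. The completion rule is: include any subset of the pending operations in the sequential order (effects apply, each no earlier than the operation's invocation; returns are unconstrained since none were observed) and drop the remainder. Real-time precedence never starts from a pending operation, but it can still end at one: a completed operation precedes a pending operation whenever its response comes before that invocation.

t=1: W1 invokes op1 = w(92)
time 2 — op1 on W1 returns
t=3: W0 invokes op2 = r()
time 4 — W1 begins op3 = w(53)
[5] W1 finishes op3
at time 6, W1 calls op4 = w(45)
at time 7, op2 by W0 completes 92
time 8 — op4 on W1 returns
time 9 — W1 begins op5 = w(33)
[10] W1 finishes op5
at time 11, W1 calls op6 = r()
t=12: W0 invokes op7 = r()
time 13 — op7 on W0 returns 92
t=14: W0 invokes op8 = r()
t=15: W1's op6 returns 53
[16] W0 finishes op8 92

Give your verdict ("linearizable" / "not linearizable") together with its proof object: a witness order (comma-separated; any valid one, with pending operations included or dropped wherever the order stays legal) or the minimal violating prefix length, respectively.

not linearizable — minimal violating prefix: 13 events

events 1..12 are fine; event 13 — the response of op7 at time 13 — makes the prefix non-linearizable
no legal order exists: 3 real-time-consistent candidates over 6 completed atomic register operations, all rejected
no escape via the 1 pending operation (op6): every completion choice fails
one such order, op1, op2, op3, op4, op5, op7 (pending dropped), breaks at step 6 where op7 r() → 92 is illegal
one such order, op1, op3, op2, op4, op5, op7 (pending dropped), breaks at step 3 where op2 r() → 92 is illegal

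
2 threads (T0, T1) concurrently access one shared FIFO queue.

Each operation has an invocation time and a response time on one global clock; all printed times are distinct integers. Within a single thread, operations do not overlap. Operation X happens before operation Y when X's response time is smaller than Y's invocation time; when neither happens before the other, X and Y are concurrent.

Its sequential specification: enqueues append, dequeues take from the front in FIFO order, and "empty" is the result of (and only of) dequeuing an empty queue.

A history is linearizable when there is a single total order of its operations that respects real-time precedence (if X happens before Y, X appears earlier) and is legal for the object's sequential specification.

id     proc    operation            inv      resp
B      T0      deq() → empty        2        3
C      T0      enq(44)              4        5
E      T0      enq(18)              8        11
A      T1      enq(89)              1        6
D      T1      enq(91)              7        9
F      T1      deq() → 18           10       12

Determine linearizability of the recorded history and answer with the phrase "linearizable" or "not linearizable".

not linearizable

prefix check: 1..11 passes, 1..12 fails once F's time-12 response joins
6 completed operations, 9 real-time-consistent orders — every FIFO queue replay fails
for example A, B, C, D, E, F fails at step 2: B deq() → empty is not legal there
for example A, B, C, D, F, E fails at step 2: B deq() → empty is not legal there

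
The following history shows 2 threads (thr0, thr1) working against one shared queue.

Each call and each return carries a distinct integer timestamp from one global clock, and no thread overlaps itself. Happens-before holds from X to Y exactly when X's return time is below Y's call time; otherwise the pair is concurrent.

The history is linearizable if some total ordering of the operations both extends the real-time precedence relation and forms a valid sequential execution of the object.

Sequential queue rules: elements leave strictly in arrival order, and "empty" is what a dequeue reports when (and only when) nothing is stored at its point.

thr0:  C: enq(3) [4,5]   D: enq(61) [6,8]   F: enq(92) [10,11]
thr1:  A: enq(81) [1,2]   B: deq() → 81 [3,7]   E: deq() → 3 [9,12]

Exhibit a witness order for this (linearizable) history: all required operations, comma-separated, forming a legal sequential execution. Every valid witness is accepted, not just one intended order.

A, B, C, D, E, F

1. A enq(81), leaving queue <81>
2. B deq() → 81, leaving queue <>
3. C enq(3), leaving queue <3>
4. D enq(61), leaving queue <3,61>
5. E deq() → 3, leaving queue <61>
6. F enq(92), leaving queue <61,92>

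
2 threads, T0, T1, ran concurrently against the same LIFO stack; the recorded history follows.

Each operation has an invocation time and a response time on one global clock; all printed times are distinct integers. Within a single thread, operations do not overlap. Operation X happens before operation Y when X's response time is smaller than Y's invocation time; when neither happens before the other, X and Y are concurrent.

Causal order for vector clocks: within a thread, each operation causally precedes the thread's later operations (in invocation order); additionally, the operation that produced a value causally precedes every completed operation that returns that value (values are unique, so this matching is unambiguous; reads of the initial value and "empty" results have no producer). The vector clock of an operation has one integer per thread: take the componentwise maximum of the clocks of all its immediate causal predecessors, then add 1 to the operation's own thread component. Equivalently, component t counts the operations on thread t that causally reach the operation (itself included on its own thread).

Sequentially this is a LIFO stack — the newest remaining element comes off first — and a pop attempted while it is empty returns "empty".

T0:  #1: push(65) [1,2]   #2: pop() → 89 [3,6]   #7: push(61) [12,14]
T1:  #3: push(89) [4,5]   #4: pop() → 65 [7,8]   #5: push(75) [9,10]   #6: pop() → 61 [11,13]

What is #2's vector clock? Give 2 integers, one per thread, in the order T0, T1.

#3, invoked 4, has no incoming edges; only T1's bump applies → (0, 1)
#1, invoked 1, has no incoming edges; only T0's bump applies → (1, 0)
VC(#4, invoked at 7): max of VC(#1)=(1, 0), VC(#3)=(0, 1), then +1 on thread T1 → (1, 2)
VC(#2, invoked at 3): max of VC(#1)=(1, 0), VC(#3)=(0, 1), then +1 on thread T0 → (2, 1)
VC(#5, invoked at 9): max of VC(#4)=(1, 2), then +1 on thread T1 → (1, 3)
VC(#7, invoked at 12): max of VC(#2)=(2, 1), then +1 on thread T0 → (3, 1)
VC(#6, invoked at 11): max of VC(#5)=(1, 3), VC(#7)=(3, 1), then +1 on thread T1 → (3, 4)
target: VC(#2) = (2, 1)

(2, 1)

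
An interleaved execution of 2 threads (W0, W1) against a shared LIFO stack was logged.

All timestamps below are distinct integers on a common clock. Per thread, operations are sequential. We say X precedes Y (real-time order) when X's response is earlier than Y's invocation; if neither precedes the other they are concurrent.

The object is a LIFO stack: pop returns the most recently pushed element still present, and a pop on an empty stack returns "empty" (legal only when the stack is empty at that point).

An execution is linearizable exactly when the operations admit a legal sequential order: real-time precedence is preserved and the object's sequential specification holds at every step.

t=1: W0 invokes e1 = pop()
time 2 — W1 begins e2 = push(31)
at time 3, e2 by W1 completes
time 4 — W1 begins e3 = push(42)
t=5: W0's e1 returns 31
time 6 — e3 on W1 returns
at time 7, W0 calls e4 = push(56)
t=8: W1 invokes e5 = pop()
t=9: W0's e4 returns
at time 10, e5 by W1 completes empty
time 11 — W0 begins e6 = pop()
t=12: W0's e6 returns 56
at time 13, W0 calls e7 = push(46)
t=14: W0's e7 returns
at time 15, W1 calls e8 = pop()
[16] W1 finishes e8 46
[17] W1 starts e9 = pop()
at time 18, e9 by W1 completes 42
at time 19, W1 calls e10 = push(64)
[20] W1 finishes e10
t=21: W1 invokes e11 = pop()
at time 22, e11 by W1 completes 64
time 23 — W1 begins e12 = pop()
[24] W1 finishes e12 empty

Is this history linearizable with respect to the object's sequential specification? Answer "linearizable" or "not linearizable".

already the first 10 events (up to e5's response at time 10) admit no linearization; the first 9 still do
5 completed operations, 6 real-time-consistent orders — every LIFO stack replay fails
one such order, e1, e2, e3, e4, e5, breaks at step 1 where e1 pop() → 31 is illegal
one such order, e1, e2, e3, e5, e4, breaks at step 1 where e1 pop() → 31 is illegal

not linearizable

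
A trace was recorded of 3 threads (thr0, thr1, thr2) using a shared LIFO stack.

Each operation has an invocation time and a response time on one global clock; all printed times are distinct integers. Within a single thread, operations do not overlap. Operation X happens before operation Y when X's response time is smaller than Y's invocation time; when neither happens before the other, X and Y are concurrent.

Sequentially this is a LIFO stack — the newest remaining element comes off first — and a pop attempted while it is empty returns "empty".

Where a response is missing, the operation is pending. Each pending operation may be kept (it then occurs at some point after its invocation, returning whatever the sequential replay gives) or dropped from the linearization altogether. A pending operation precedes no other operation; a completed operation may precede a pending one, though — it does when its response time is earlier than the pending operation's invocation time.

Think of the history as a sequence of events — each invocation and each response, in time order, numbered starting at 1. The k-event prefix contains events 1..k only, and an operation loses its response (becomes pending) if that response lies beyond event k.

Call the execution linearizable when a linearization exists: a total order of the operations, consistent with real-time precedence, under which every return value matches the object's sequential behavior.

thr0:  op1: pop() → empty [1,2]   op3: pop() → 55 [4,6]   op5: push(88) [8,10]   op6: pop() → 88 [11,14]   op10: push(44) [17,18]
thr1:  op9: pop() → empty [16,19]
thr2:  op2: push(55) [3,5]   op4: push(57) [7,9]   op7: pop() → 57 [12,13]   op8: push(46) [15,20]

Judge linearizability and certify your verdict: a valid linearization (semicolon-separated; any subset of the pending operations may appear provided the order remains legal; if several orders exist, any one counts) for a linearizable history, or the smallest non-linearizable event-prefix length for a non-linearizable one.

after step 1 (op1 pop() → empty): stack <>
after step 2 (op2 push(55)): stack <55>
after step 3 (op3 pop() → 55): stack <>
after step 4 (op4 push(57)): stack <57>
after step 5 (op5 push(88)): stack <57,88>
after step 6 (op6 pop() → 88): stack <57>
after step 7 (op7 pop() → 57): stack <>
after step 8 (op9 pop() → empty): stack <>
after step 9 (op8 push(46)): stack <46>
after step 10 (op10 push(44)): stack <46,44>

linearizable — witness: op1; op2; op3; op4; op5; op6; op7; op9; op8; op10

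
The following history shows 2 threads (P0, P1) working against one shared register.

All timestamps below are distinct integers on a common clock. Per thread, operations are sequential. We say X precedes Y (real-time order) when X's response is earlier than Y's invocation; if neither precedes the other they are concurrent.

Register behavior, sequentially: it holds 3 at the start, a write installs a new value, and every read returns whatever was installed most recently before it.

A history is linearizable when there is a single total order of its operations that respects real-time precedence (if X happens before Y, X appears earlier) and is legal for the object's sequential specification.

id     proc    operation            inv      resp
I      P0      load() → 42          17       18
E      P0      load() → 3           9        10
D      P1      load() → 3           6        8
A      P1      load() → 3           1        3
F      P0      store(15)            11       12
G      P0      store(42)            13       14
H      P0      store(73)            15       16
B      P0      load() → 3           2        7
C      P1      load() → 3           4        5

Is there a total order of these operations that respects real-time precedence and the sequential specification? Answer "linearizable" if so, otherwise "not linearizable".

already the first 18 events (up to I's response at time 18) admit no linearization; the first 17 still do
no legal order exists: 4 real-time-consistent candidates over 9 completed register operations, all rejected
e.g. A, B, C, D, E, F, G, H, I: illegal at step 9, since I load() → 42 cannot apply there
e.g. A, C, B, D, E, F, G, H, I: illegal at step 9, since I load() → 42 cannot apply there

not linearizable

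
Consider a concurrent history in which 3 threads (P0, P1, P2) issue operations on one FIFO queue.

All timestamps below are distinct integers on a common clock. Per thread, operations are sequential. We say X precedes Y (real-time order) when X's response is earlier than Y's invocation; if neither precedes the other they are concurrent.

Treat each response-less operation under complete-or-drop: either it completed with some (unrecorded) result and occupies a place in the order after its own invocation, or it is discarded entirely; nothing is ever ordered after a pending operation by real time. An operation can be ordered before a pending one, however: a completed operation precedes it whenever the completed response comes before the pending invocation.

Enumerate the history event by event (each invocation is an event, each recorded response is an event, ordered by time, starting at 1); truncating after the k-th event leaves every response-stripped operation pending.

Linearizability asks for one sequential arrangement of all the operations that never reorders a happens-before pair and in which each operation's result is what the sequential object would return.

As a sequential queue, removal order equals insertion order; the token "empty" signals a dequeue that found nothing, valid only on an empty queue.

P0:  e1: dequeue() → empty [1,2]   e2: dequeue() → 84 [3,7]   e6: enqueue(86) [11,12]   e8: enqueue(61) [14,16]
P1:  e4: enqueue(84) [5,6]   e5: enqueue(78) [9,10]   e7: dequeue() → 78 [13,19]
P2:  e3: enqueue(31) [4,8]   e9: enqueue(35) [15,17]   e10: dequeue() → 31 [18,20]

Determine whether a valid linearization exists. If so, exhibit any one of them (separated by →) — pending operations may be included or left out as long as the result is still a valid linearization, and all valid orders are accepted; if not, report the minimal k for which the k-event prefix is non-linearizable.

linearizable — witness: e1 → e4 → e2 → e3 → e5 → e6 → e8 → e9 → e10 → e7

1. e1 dequeue() → empty, leaving queue <>
2. e4 enqueue(84), leaving queue <84>
3. e2 dequeue() → 84, leaving queue <>
4. e3 enqueue(31), leaving queue <31>
5. e5 enqueue(78), leaving queue <31,78>
6. e6 enqueue(86), leaving queue <31,78,86>
7. e8 enqueue(61), leaving queue <31,78,86,61>
8. e9 enqueue(35), leaving queue <31,78,86,61,35>
9. e10 dequeue() → 31, leaving queue <78,86,61,35>
10. e7 dequeue() → 78, leaving queue <86,61,35>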